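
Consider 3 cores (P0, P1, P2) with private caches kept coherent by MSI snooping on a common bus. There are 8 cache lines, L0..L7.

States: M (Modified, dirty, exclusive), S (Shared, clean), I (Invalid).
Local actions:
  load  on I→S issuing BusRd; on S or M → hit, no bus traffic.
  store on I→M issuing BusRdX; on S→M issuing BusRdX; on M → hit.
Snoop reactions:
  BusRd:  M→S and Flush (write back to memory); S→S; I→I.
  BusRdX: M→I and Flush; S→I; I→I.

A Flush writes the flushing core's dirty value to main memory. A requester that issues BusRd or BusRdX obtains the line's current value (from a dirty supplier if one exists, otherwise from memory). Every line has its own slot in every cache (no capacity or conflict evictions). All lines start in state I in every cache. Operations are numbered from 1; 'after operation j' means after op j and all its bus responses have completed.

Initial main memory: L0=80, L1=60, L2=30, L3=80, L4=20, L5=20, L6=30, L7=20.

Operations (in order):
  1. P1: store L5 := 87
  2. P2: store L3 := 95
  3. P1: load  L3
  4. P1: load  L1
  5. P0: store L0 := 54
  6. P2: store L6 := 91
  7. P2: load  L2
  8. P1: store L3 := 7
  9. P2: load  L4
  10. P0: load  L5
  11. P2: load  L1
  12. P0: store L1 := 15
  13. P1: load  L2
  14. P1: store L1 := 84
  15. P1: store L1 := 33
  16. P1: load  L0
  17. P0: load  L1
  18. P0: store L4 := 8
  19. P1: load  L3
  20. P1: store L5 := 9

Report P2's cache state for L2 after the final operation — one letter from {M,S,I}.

state = S

1. P1: store L5 := 87  bus=[BusRdX]  L5: P0=I P1=M P2=I  mem[L5]=20
2. P2: store L3 := 95  bus=[BusRdX]  L3: P0=I P1=I P2=M  mem[L3]=80
3. P1: load  L3  bus=[BusRd,Flush]  L3: P0=I P1=S P2=S  mem[L3]=95
4. P1: load  L1  bus=[BusRd]  L1: P0=I P1=S P2=I  mem[L1]=60
5. P0: store L0 := 54  bus=[BusRdX]  L0: P0=M P1=I P2=I  mem[L0]=80
6. P2: store L6 := 91  bus=[BusRdX]  L6: P0=I P1=I P2=M  mem[L6]=30
7. P2: load  L2  bus=[BusRd]  L2: P0=I P1=I P2=S  mem[L2]=30
8. P1: store L3 := 7  bus=[BusRdX]  L3: P0=I P1=M P2=I  mem[L3]=95
9. P2: load  L4  bus=[BusRd]  L4: P0=I P1=I P2=S  mem[L4]=20
10. P0: load  L5  bus=[BusRd,Flush]  L5: P0=S P1=S P2=I  mem[L5]=87
11. P2: load  L1  bus=[BusRd]  L1: P0=I P1=S P2=S  mem[L1]=60
12. P0: store L1 := 15  bus=[BusRdX]  L1: P0=M P1=I P2=I  mem[L1]=60
13. P1: load  L2  bus=[BusRd]  L2: P0=I P1=S P2=S  mem[L2]=30
14. P1: store L1 := 84  bus=[BusRdX,Flush]  L1: P0=I P1=M P2=I  mem[L1]=15
15. P1: store L1 := 33  bus=[-]  L1: P0=I P1=M P2=I  mem[L1]=15
16. P1: load  L0  bus=[BusRd,Flush]  L0: P0=S P1=S P2=I  mem[L0]=54
17. P0: load  L1  bus=[BusRd,Flush]  L1: P0=S P1=S P2=I  mem[L1]=33
18. P0: store L4 := 8  bus=[BusRdX]  L4: P0=M P1=I P2=I  mem[L4]=20
19. P1: load  L3  bus=[-]  L3: P0=I P1=M P2=I  mem[L3]=95
20. P1: store L5 := 9  bus=[BusRdX]  L5: P0=I P1=M P2=I  mem[L5]=87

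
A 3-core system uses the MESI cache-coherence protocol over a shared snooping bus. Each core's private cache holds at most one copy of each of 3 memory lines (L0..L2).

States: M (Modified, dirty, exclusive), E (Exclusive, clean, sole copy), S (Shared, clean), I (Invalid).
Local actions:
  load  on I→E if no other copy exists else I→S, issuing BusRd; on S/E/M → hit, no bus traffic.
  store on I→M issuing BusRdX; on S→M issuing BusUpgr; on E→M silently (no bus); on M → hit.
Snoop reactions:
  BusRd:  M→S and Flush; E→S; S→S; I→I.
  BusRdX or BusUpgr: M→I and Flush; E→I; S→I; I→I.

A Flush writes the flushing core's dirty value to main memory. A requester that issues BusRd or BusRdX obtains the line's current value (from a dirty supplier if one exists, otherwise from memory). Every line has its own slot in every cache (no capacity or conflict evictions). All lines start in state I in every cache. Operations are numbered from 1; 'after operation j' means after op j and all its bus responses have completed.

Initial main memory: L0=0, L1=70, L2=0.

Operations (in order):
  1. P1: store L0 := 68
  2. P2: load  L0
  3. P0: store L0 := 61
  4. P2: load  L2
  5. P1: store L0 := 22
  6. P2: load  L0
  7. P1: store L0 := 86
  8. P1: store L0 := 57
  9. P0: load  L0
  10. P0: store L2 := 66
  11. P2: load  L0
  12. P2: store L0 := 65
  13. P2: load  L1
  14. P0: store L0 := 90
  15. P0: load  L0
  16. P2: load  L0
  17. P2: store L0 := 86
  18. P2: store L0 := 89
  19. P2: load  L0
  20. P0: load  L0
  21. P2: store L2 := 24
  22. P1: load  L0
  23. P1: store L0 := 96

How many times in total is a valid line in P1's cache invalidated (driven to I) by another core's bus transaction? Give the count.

  op1 P1: store L0 := 68 → I/M/I on L0; bus BusRdX; mem=0
  op2 P2: load  L0 → I/S/S on L0; bus BusRd Flush; mem=68
  op3 P0: store L0 := 61 → M/I/I on L0; bus BusRdX; mem=68
  op4 P2: load  L2 → I/I/E on L2; bus BusRd; mem=0
  op5 P1: store L0 := 22 → I/M/I on L0; bus BusRdX Flush; mem=61
  op6 P2: load  L0 → I/S/S on L0; bus BusRd Flush; mem=22
  op7 P1: store L0 := 86 → I/M/I on L0; bus BusUpgr; mem=22
  op8 P1: store L0 := 57 → I/M/I on L0; bus (none); mem=22
  op9 P0: load  L0 → S/S/I on L0; bus BusRd Flush; mem=57
  op10 P0: store L2 := 66 → M/I/I on L2; bus BusRdX; mem=0
  op11 P2: load  L0 → S/S/S on L0; bus BusRd; mem=57
  op12 P2: store L0 := 65 → I/I/M on L0; bus BusUpgr; mem=57
  op13 P2: load  L1 → I/I/E on L1; bus BusRd; mem=70
  op14 P0: store L0 := 90 → M/I/I on L0; bus BusRdX Flush; mem=65
  op15 P0: load  L0 → M/I/I on L0; bus (none); mem=65
  op16 P2: load  L0 → S/I/S on L0; bus BusRd Flush; mem=90
  op17 P2: store L0 := 86 → I/I/M on L0; bus BusUpgr; mem=90
  op18 P2: store L0 := 89 → I/I/M on L0; bus (none); mem=90
  op19 P2: load  L0 → I/I/M on L0; bus (none); mem=90
  op20 P0: load  L0 → S/I/S on L0; bus BusRd Flush; mem=89
  op21 P2: store L2 := 24 → I/I/M on L2; bus BusRdX Flush; mem=66
  op22 P1: load  L0 → S/S/S on L0; bus BusRd; mem=89
  op23 P1: store L0 := 96 → I/M/I on L0; bus BusUpgr; mem=89

invalidations = 2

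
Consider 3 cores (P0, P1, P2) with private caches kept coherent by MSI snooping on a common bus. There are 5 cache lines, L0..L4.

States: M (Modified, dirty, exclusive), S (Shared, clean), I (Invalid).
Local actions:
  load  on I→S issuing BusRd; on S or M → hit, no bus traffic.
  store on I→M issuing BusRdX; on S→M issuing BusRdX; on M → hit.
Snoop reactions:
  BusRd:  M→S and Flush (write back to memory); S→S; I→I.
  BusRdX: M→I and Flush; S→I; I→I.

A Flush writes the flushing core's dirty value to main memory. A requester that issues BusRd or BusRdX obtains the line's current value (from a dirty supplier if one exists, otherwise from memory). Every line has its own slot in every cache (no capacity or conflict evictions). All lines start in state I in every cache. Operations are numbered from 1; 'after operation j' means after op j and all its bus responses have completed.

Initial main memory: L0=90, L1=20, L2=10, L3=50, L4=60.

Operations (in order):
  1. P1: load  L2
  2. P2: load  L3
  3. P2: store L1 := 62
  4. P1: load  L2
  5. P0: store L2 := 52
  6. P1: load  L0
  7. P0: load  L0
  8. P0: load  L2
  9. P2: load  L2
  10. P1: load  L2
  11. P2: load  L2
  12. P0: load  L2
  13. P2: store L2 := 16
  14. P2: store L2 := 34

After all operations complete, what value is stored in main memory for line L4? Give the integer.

  op1 P1: load  L2 → I/S/I on L2; bus BusRd; mem=10
  op2 P2: load  L3 → I/I/S on L3; bus BusRd; mem=50
  op3 P2: store L1 := 62 → I/I/M on L1; bus BusRdX; mem=20
  op4 P1: load  L2 → I/S/I on L2; bus (none); mem=10
  op5 P0: store L2 := 52 → M/I/I on L2; bus BusRdX; mem=10
  op6 P1: load  L0 → I/S/I on L0; bus BusRd; mem=90
  op7 P0: load  L0 → S/S/I on L0; bus BusRd; mem=90
  op8 P0: load  L2 → M/I/I on L2; bus (none); mem=10
  op9 P2: load  L2 → S/I/S on L2; bus BusRd Flush; mem=52
  op10 P1: load  L2 → S/S/S on L2; bus BusRd; mem=52
  op11 P2: load  L2 → S/S/S on L2; bus (none); mem=52
  op12 P0: load  L2 → S/S/S on L2; bus (none); mem=52
  op13 P2: store L2 := 16 → I/I/M on L2; bus BusRdX; mem=52
  op14 P2: store L2 := 34 → I/I/M on L2; bus (none); mem=52

memory[L4] = 60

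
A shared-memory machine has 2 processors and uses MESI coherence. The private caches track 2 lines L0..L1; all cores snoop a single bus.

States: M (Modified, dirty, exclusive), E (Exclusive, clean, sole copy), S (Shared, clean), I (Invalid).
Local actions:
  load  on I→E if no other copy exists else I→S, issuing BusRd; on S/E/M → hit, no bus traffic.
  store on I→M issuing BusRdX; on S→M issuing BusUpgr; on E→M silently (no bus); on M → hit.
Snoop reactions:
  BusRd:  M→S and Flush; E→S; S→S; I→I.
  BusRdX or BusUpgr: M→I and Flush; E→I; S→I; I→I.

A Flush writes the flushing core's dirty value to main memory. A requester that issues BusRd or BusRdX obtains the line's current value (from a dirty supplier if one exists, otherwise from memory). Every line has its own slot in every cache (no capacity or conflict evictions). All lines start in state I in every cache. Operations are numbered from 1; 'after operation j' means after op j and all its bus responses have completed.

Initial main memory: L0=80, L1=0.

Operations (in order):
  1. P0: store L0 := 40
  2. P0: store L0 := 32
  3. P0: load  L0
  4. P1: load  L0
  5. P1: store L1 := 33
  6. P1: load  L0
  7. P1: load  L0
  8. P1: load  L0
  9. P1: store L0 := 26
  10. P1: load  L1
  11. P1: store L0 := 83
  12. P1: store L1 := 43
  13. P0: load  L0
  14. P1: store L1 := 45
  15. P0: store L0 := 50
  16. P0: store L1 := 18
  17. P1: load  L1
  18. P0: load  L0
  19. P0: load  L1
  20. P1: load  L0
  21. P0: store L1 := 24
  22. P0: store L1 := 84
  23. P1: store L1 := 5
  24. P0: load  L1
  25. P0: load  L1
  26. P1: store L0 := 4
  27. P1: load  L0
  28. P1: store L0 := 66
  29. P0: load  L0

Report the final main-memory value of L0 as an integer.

1. P0: store L0 := 40  bus=[BusRdX]  L0: P0=M P1=I  mem[L0]=80
2. P0: store L0 := 32  bus=[-]  L0: P0=M P1=I  mem[L0]=80
3. P0: load  L0  bus=[-]  L0: P0=M P1=I  mem[L0]=80
4. P1: load  L0  bus=[BusRd,Flush]  L0: P0=S P1=S  mem[L0]=32
5. P1: store L1 := 33  bus=[BusRdX]  L1: P0=I P1=M  mem[L1]=0
6. P1: load  L0  bus=[-]  L0: P0=S P1=S  mem[L0]=32
7. P1: load  L0  bus=[-]  L0: P0=S P1=S  mem[L0]=32
8. P1: load  L0  bus=[-]  L0: P0=S P1=S  mem[L0]=32
9. P1: store L0 := 26  bus=[BusUpgr]  L0: P0=I P1=M  mem[L0]=32
10. P1: load  L1  bus=[-]  L1: P0=I P1=M  mem[L1]=0
11. P1: store L0 := 83  bus=[-]  L0: P0=I P1=M  mem[L0]=32
12. P1: store L1 := 43  bus=[-]  L1: P0=I P1=M  mem[L1]=0
13. P0: load  L0  bus=[BusRd,Flush]  L0: P0=S P1=S  mem[L0]=83
14. P1: store L1 := 45  bus=[-]  L1: P0=I P1=M  mem[L1]=0
15. P0: store L0 := 50  bus=[BusUpgr]  L0: P0=M P1=I  mem[L0]=83
16. P0: store L1 := 18  bus=[BusRdX,Flush]  L1: P0=M P1=I  mem[L1]=45
17. P1: load  L1  bus=[BusRd,Flush]  L1: P0=S P1=S  mem[L1]=18
18. P0: load  L0  bus=[-]  L0: P0=M P1=I  mem[L0]=83
19. P0: load  L1  bus=[-]  L1: P0=S P1=S  mem[L1]=18
20. P1: load  L0  bus=[BusRd,Flush]  L0: P0=S P1=S  mem[L0]=50
21. P0: store L1 := 24  bus=[BusUpgr]  L1: P0=M P1=I  mem[L1]=18
22. P0: store L1 := 84  bus=[-]  L1: P0=M P1=I  mem[L1]=18
23. P1: store L1 := 5  bus=[BusRdX,Flush]  L1: P0=I P1=M  mem[L1]=84
24. P0: load  L1  bus=[BusRd,Flush]  L1: P0=S P1=S  mem[L1]=5
25. P0: load  L1  bus=[-]  L1: P0=S P1=S  mem[L1]=5
26. P1: store L0 := 4  bus=[BusUpgr]  L0: P0=I P1=M  mem[L0]=50
27. P1: load  L0  bus=[-]  L0: P0=I P1=M  mem[L0]=50
28. P1: store L0 := 66  bus=[-]  L0: P0=I P1=M  mem[L0]=50
29. P0: load  L0  bus=[BusRd,Flush]  L0: P0=S P1=S  mem[L0]=66

memory[L0] = 66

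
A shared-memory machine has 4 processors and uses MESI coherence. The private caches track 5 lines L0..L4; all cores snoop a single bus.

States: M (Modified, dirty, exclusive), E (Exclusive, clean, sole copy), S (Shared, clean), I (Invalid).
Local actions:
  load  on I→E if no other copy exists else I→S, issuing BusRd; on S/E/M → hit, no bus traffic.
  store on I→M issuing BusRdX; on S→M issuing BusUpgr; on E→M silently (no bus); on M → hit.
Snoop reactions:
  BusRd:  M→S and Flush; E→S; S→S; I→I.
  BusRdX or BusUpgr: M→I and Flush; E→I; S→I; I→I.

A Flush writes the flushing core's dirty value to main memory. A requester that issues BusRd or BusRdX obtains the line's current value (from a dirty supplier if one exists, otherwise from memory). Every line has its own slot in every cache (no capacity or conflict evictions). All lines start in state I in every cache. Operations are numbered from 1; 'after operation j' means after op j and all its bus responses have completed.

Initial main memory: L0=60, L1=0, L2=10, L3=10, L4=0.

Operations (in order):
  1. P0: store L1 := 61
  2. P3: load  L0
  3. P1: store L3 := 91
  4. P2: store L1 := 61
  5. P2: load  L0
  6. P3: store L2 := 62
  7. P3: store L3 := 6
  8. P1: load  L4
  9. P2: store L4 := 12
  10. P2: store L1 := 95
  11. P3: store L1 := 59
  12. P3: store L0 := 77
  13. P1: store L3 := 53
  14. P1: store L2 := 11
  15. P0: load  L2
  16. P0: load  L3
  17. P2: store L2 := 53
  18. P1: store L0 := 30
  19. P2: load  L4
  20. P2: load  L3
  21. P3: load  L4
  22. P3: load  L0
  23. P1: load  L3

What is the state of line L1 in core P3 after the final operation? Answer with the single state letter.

state = M

[1] P0: store L1 := 61 | P0:M(61), P1:I, P2:I, P3:I | bus: BusRdX
[2] P3: load  L0 | P0:I, P1:I, P2:I, P3:E(60) | bus: BusRd
[3] P1: store L3 := 91 | P0:I, P1:M(91), P2:I, P3:I | bus: BusRdX
[4] P2: store L1 := 61 | P0:I, P1:I, P2:M(61), P3:I | bus: BusRdX,Flush
[5] P2: load  L0 | P0:I, P1:I, P2:S(60), P3:S(60) | bus: BusRd
[6] P3: store L2 := 62 | P0:I, P1:I, P2:I, P3:M(62) | bus: BusRdX
[7] P3: store L3 := 6 | P0:I, P1:I, P2:I, P3:M(6) | bus: BusRdX,Flush
[8] P1: load  L4 | P0:I, P1:E(0), P2:I, P3:I | bus: BusRd
[9] P2: store L4 := 12 | P0:I, P1:I, P2:M(12), P3:I | bus: BusRdX
[10] P2: store L1 := 95 | P0:I, P1:I, P2:M(95), P3:I | bus: none
[11] P3: store L1 := 59 | P0:I, P1:I, P2:I, P3:M(59) | bus: BusRdX,Flush
[12] P3: store L0 := 77 | P0:I, P1:I, P2:I, P3:M(77) | bus: BusUpgr
[13] P1: store L3 := 53 | P0:I, P1:M(53), P2:I, P3:I | bus: BusRdX,Flush
[14] P1: store L2 := 11 | P0:I, P1:M(11), P2:I, P3:I | bus: BusRdX,Flush
[15] P0: load  L2 | P0:S(11), P1:S(11), P2:I, P3:I | bus: BusRd,Flush
[16] P0: load  L3 | P0:S(53), P1:S(53), P2:I, P3:I | bus: BusRd,Flush
[17] P2: store L2 := 53 | P0:I, P1:I, P2:M(53), P3:I | bus: BusRdX
[18] P1: store L0 := 30 | P0:I, P1:M(30), P2:I, P3:I | bus: BusRdX,Flush
[19] P2: load  L4 | P0:I, P1:I, P2:M(12), P3:I | bus: none
[20] P2: load  L3 | P0:S(53), P1:S(53), P2:S(53), P3:I | bus: BusRd
[21] P3: load  L4 | P0:I, P1:I, P2:S(12), P3:S(12) | bus: BusRd,Flush
[22] P3: load  L0 | P0:I, P1:S(30), P2:I, P3:S(30) | bus: BusRd,Flush
[23] P1: load  L3 | P0:S(53), P1:S(53), P2:S(53), P3:I | bus: none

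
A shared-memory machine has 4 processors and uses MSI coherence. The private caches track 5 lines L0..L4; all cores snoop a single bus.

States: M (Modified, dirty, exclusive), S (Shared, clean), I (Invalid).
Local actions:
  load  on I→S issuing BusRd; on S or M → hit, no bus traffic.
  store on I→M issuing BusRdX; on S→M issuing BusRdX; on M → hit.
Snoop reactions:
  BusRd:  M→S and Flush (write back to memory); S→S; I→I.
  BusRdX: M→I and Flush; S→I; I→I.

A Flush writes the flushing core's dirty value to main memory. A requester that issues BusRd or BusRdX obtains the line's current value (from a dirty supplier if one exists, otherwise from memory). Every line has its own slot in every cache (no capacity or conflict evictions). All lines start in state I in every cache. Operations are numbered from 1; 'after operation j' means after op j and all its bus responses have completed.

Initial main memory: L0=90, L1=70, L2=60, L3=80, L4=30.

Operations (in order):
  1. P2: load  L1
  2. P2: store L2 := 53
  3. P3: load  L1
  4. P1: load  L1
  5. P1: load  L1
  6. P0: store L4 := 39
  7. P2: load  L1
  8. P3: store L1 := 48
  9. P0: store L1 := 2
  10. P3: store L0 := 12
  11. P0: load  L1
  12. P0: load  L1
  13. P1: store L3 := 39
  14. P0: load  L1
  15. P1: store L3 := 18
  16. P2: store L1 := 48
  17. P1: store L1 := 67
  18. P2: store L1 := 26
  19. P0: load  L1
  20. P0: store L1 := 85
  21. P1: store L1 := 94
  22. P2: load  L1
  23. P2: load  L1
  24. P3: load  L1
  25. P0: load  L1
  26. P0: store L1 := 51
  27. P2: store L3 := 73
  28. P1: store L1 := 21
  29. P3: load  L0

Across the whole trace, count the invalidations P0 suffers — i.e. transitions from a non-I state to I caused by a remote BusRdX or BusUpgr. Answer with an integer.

invalidations = 3

[1] P2: load  L1 | P0:I, P1:I, P2:S(70), P3:I | bus: BusRd
[2] P2: store L2 := 53 | P0:I, P1:I, P2:M(53), P3:I | bus: BusRdX
[3] P3: load  L1 | P0:I, P1:I, P2:S(70), P3:S(70) | bus: BusRd
[4] P1: load  L1 | P0:I, P1:S(70), P2:S(70), P3:S(70) | bus: BusRd
[5] P1: load  L1 | P0:I, P1:S(70), P2:S(70), P3:S(70) | bus: none
[6] P0: store L4 := 39 | P0:M(39), P1:I, P2:I, P3:I | bus: BusRdX
[7] P2: load  L1 | P0:I, P1:S(70), P2:S(70), P3:S(70) | bus: none
[8] P3: store L1 := 48 | P0:I, P1:I, P2:I, P3:M(48) | bus: BusRdX
[9] P0: store L1 := 2 | P0:M(2), P1:I, P2:I, P3:I | bus: BusRdX,Flush
[10] P3: store L0 := 12 | P0:I, P1:I, P2:I, P3:M(12) | bus: BusRdX
[11] P0: load  L1 | P0:M(2), P1:I, P2:I, P3:I | bus: none
[12] P0: load  L1 | P0:M(2), P1:I, P2:I, P3:I | bus: none
[13] P1: store L3 := 39 | P0:I, P1:M(39), P2:I, P3:I | bus: BusRdX
[14] P0: load  L1 | P0:M(2), P1:I, P2:I, P3:I | bus: none
[15] P1: store L3 := 18 | P0:I, P1:M(18), P2:I, P3:I | bus: none
[16] P2: store L1 := 48 | P0:I, P1:I, P2:M(48), P3:I | bus: BusRdX,Flush
[17] P1: store L1 := 67 | P0:I, P1:M(67), P2:I, P3:I | bus: BusRdX,Flush
[18] P2: store L1 := 26 | P0:I, P1:I, P2:M(26), P3:I | bus: BusRdX,Flush
[19] P0: load  L1 | P0:S(26), P1:I, P2:S(26), P3:I | bus: BusRd,Flush
[20] P0: store L1 := 85 | P0:M(85), P1:I, P2:I, P3:I | bus: BusRdX
[21] P1: store L1 := 94 | P0:I, P1:M(94), P2:I, P3:I | bus: BusRdX,Flush
[22] P2: load  L1 | P0:I, P1:S(94), P2:S(94), P3:I | bus: BusRd,Flush
[23] P2: load  L1 | P0:I, P1:S(94), P2:S(94), P3:I | bus: none
[24] P3: load  L1 | P0:I, P1:S(94), P2:S(94), P3:S(94) | bus: BusRd
[25] P0: load  L1 | P0:S(94), P1:S(94), P2:S(94), P3:S(94) | bus: BusRd
[26] P0: store L1 := 51 | P0:M(51), P1:I, P2:I, P3:I | bus: BusRdX
[27] P2: store L3 := 73 | P0:I, P1:I, P2:M(73), P3:I | bus: BusRdX,Flush
[28] P1: store L1 := 21 | P0:I, P1:M(21), P2:I, P3:I | bus: BusRdX,Flush
[29] P3: load  L0 | P0:I, P1:I, P2:I, P3:M(12) | bus: none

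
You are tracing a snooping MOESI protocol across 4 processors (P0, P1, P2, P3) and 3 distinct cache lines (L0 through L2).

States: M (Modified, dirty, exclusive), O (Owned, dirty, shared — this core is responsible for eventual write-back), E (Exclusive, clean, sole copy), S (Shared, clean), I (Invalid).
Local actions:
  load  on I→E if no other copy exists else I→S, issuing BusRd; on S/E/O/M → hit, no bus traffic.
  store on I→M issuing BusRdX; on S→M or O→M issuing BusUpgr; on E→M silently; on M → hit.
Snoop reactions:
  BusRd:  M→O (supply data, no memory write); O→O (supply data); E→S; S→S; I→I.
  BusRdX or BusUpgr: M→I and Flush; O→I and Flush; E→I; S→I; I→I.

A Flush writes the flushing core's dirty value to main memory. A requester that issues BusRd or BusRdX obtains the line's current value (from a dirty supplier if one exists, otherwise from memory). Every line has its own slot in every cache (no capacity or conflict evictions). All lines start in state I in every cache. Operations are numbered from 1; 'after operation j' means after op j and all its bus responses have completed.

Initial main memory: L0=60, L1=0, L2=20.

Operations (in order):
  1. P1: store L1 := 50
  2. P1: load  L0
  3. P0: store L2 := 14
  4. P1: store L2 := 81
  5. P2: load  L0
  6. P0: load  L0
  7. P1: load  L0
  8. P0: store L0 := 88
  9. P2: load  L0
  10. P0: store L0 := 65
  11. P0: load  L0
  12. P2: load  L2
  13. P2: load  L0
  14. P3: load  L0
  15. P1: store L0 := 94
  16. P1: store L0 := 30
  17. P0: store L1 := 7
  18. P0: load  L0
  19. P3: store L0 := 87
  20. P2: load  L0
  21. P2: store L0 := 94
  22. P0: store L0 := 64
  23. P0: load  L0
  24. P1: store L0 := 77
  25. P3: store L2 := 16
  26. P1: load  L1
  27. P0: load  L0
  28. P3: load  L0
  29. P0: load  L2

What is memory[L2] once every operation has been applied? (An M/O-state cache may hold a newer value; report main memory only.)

[1] P1: store L1 := 50 | P0:I, P1:M(50), P2:I, P3:I | bus: BusRdX
[2] P1: load  L0 | P0:I, P1:E(60), P2:I, P3:I | bus: BusRd
[3] P0: store L2 := 14 | P0:M(14), P1:I, P2:I, P3:I | bus: BusRdX
[4] P1: store L2 := 81 | P0:I, P1:M(81), P2:I, P3:I | bus: BusRdX,Flush
[5] P2: load  L0 | P0:I, P1:S(60), P2:S(60), P3:I | bus: BusRd
[6] P0: load  L0 | P0:S(60), P1:S(60), P2:S(60), P3:I | bus: BusRd
[7] P1: load  L0 | P0:S(60), P1:S(60), P2:S(60), P3:I | bus: none
[8] P0: store L0 := 88 | P0:M(88), P1:I, P2:I, P3:I | bus: BusUpgr
[9] P2: load  L0 | P0:O(88), P1:I, P2:S(88), P3:I | bus: BusRd
[10] P0: store L0 := 65 | P0:M(65), P1:I, P2:I, P3:I | bus: BusUpgr
[11] P0: load  L0 | P0:M(65), P1:I, P2:I, P3:I | bus: none
[12] P2: load  L2 | P0:I, P1:O(81), P2:S(81), P3:I | bus: BusRd
[13] P2: load  L0 | P0:O(65), P1:I, P2:S(65), P3:I | bus: BusRd
[14] P3: load  L0 | P0:O(65), P1:I, P2:S(65), P3:S(65) | bus: BusRd
[15] P1: store L0 := 94 | P0:I, P1:M(94), P2:I, P3:I | bus: BusRdX,Flush
[16] P1: store L0 := 30 | P0:I, P1:M(30), P2:I, P3:I | bus: none
[17] P0: store L1 := 7 | P0:M(7), P1:I, P2:I, P3:I | bus: BusRdX,Flush
[18] P0: load  L0 | P0:S(30), P1:O(30), P2:I, P3:I | bus: BusRd
[19] P3: store L0 := 87 | P0:I, P1:I, P2:I, P3:M(87) | bus: BusRdX,Flush
[20] P2: load  L0 | P0:I, P1:I, P2:S(87), P3:O(87) | bus: BusRd
[21] P2: store L0 := 94 | P0:I, P1:I, P2:M(94), P3:I | bus: BusUpgr,Flush
[22] P0: store L0 := 64 | P0:M(64), P1:I, P2:I, P3:I | bus: BusRdX,Flush
[23] P0: load  L0 | P0:M(64), P1:I, P2:I, P3:I | bus: none
[24] P1: store L0 := 77 | P0:I, P1:M(77), P2:I, P3:I | bus: BusRdX,Flush
[25] P3: store L2 := 16 | P0:I, P1:I, P2:I, P3:M(16) | bus: BusRdX,Flush
[26] P1: load  L1 | P0:O(7), P1:S(7), P2:I, P3:I | bus: BusRd
[27] P0: load  L0 | P0:S(77), P1:O(77), P2:I, P3:I | bus: BusRd
[28] P3: load  L0 | P0:S(77), P1:O(77), P2:I, P3:S(77) | bus: BusRd
[29] P0: load  L2 | P0:S(16), P1:I, P2:I, P3:O(16) | bus: BusRd

memory[L2] = 81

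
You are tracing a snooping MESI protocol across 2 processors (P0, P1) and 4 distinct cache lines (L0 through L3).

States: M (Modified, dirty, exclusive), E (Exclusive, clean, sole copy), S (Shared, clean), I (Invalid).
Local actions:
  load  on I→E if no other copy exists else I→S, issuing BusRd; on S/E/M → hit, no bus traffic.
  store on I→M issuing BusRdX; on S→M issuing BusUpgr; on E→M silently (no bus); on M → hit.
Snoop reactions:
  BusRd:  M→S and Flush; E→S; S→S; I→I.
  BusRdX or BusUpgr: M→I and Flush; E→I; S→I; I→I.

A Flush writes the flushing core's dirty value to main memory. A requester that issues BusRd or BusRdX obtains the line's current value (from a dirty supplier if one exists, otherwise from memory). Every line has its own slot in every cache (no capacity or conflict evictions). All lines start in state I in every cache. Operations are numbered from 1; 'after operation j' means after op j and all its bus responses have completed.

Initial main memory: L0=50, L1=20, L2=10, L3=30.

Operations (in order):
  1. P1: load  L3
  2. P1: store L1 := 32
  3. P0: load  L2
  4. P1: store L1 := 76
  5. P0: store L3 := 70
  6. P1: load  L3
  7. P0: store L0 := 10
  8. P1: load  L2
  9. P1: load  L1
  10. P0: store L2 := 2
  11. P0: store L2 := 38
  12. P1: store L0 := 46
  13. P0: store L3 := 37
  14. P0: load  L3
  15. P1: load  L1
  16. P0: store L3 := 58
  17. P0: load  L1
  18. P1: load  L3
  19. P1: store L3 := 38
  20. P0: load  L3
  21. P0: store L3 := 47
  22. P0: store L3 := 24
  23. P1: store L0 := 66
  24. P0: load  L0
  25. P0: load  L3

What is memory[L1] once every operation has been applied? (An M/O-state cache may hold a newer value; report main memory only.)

  op1 P1: load  L3 → I/E on L3; bus BusRd; mem=30
  op2 P1: store L1 := 32 → I/M on L1; bus BusRdX; mem=20
  op3 P0: load  L2 → E/I on L2; bus BusRd; mem=10
  op4 P1: store L1 := 76 → I/M on L1; bus (none); mem=20
  op5 P0: store L3 := 70 → M/I on L3; bus BusRdX; mem=30
  op6 P1: load  L3 → S/S on L3; bus BusRd Flush; mem=70
  op7 P0: store L0 := 10 → M/I on L0; bus BusRdX; mem=50
  op8 P1: load  L2 → S/S on L2; bus BusRd; mem=10
  op9 P1: load  L1 → I/M on L1; bus (none); mem=20
  op10 P0: store L2 := 2 → M/I on L2; bus BusUpgr; mem=10
  op11 P0: store L2 := 38 → M/I on L2; bus (none); mem=10
  op12 P1: store L0 := 46 → I/M on L0; bus BusRdX Flush; mem=10
  op13 P0: store L3 := 37 → M/I on L3; bus BusUpgr; mem=70
  op14 P0: load  L3 → M/I on L3; bus (none); mem=70
  op15 P1: load  L1 → I/M on L1; bus (none); mem=20
  op16 P0: store L3 := 58 → M/I on L3; bus (none); mem=70
  op17 P0: load  L1 → S/S on L1; bus BusRd Flush; mem=76
  op18 P1: load  L3 → S/S on L3; bus BusRd Flush; mem=58
  op19 P1: store L3 := 38 → I/M on L3; bus BusUpgr; mem=58
  op20 P0: load  L3 → S/S on L3; bus BusRd Flush; mem=38
  op21 P0: store L3 := 47 → M/I on L3; bus BusUpgr; mem=38
  op22 P0: store L3 := 24 → M/I on L3; bus (none); mem=38
  op23 P1: store L0 := 66 → I/M on L0; bus (none); mem=10
  op24 P0: load  L0 → S/S on L0; bus BusRd Flush; mem=66
  op25 P0: load  L3 → M/I on L3; bus (none); mem=38

memory[L1] = 76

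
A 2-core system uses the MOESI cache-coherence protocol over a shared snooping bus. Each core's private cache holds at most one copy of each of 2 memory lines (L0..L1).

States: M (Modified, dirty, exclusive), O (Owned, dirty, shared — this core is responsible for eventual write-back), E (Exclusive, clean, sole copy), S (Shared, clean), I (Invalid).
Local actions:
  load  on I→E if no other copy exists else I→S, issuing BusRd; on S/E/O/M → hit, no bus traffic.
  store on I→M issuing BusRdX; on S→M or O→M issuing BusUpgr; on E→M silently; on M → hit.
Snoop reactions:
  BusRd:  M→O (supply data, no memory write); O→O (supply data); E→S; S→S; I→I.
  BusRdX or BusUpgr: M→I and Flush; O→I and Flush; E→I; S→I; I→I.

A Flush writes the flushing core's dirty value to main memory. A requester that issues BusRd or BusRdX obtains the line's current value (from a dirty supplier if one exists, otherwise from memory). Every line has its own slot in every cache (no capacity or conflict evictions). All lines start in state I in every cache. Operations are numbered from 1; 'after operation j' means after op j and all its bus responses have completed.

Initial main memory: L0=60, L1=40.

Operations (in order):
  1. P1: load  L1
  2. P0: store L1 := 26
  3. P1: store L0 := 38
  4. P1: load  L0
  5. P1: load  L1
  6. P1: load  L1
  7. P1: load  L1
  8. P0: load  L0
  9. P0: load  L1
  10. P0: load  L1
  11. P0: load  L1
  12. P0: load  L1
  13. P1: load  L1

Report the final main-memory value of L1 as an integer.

  op1 P1: load  L1 → I/E on L1; bus BusRd; mem=40
  op2 P0: store L1 := 26 → M/I on L1; bus BusRdX; mem=40
  op3 P1: store L0 := 38 → I/M on L0; bus BusRdX; mem=60
  op4 P1: load  L0 → I/M on L0; bus (none); mem=60
  op5 P1: load  L1 → O/S on L1; bus BusRd; mem=40
  op6 P1: load  L1 → O/S on L1; bus (none); mem=40
  op7 P1: load  L1 → O/S on L1; bus (none); mem=40
  op8 P0: load  L0 → S/O on L0; bus BusRd; mem=60
  op9 P0: load  L1 → O/S on L1; bus (none); mem=40
  op10 P0: load  L1 → O/S on L1; bus (none); mem=40
  op11 P0: load  L1 → O/S on L1; bus (none); mem=40
  op12 P0: load  L1 → O/S on L1; bus (none); mem=40
  op13 P1: load  L1 → O/S on L1; bus (none); mem=40

memory[L1] = 40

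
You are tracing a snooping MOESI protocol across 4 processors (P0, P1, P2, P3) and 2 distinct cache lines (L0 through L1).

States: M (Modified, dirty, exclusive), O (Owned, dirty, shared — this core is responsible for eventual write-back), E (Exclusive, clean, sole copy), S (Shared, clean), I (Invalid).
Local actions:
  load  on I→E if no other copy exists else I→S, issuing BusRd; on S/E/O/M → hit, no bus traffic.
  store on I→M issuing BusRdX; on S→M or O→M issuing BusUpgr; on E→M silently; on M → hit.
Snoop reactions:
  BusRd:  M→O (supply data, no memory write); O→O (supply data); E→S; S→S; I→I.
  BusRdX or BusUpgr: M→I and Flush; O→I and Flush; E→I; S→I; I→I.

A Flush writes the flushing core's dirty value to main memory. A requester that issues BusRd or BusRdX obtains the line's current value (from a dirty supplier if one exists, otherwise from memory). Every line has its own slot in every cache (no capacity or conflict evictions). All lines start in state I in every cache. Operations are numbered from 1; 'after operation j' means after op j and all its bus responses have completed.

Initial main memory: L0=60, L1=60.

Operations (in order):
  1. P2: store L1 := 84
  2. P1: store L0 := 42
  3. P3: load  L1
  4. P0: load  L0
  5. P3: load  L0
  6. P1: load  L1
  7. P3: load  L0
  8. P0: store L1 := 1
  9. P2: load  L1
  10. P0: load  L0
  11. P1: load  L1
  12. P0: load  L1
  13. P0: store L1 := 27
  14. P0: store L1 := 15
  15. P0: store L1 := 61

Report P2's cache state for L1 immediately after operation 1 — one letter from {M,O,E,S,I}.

step 1: P2: store L1 := 84  ⟶  IIMI  (L1)  txn=BusRdX  M[L1]=60
step 2: P1: store L0 := 42  ⟶  IMII  (L0)  txn=BusRdX  M[L0]=60
step 3: P3: load  L1  ⟶  IIOS  (L1)  txn=BusRd  M[L1]=60
step 4: P0: load  L0  ⟶  SOII  (L0)  txn=BusRd  M[L0]=60
step 5: P3: load  L0  ⟶  SOIS  (L0)  txn=BusRd  M[L0]=60
step 6: P1: load  L1  ⟶  ISOS  (L1)  txn=BusRd  M[L1]=60
step 7: P3: load  L0  ⟶  SOIS  (L0)  txn=∅  M[L0]=60
step 8: P0: store L1 := 1  ⟶  MIII  (L1)  txn=BusRdX+Flush  M[L1]=84
step 9: P2: load  L1  ⟶  OISI  (L1)  txn=BusRd  M[L1]=84
step 10: P0: load  L0  ⟶  SOIS  (L0)  txn=∅  M[L0]=60
step 11: P1: load  L1  ⟶  OSSI  (L1)  txn=BusRd  M[L1]=84
step 12: P0: load  L1  ⟶  OSSI  (L1)  txn=∅  M[L1]=84
step 13: P0: store L1 := 27  ⟶  MIII  (L1)  txn=BusUpgr  M[L1]=84
step 14: P0: store L1 := 15  ⟶  MIII  (L1)  txn=∅  M[L1]=84
step 15: P0: store L1 := 61  ⟶  MIII  (L1)  txn=∅  M[L1]=84

state = M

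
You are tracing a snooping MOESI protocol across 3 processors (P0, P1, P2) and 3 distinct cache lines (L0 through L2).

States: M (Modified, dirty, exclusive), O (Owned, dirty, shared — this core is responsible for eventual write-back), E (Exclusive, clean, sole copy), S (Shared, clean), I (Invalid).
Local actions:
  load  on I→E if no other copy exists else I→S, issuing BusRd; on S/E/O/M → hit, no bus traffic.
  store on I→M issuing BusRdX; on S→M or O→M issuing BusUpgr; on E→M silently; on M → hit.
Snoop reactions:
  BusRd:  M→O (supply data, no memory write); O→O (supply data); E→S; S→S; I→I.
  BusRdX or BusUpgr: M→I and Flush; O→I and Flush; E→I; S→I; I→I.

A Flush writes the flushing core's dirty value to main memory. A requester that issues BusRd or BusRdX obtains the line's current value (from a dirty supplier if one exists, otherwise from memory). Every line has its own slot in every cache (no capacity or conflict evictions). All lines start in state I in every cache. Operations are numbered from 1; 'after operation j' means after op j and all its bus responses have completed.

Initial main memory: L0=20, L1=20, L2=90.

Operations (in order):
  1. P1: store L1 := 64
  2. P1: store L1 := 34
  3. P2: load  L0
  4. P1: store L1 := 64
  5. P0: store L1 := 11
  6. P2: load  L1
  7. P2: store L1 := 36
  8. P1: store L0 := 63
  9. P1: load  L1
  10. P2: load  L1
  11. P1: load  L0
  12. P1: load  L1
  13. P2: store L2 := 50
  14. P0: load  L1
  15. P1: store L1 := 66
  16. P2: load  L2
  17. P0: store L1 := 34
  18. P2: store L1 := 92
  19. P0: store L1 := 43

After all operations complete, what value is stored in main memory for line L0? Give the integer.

memory[L0] = 20

[1] P1: store L1 := 64 | P0:I, P1:M(64), P2:I | bus: BusRdX
[2] P1: store L1 := 34 | P0:I, P1:M(34), P2:I | bus: none
[3] P2: load  L0 | P0:I, P1:I, P2:E(20) | bus: BusRd
[4] P1: store L1 := 64 | P0:I, P1:M(64), P2:I | bus: none
[5] P0: store L1 := 11 | P0:M(11), P1:I, P2:I | bus: BusRdX,Flush
[6] P2: load  L1 | P0:O(11), P1:I, P2:S(11) | bus: BusRd
[7] P2: store L1 := 36 | P0:I, P1:I, P2:M(36) | bus: BusUpgr,Flush
[8] P1: store L0 := 63 | P0:I, P1:M(63), P2:I | bus: BusRdX
[9] P1: load  L1 | P0:I, P1:S(36), P2:O(36) | bus: BusRd
[10] P2: load  L1 | P0:I, P1:S(36), P2:O(36) | bus: none
[11] P1: load  L0 | P0:I, P1:M(63), P2:I | bus: none
[12] P1: load  L1 | P0:I, P1:S(36), P2:O(36) | bus: none
[13] P2: store L2 := 50 | P0:I, P1:I, P2:M(50) | bus: BusRdX
[14] P0: load  L1 | P0:S(36), P1:S(36), P2:O(36) | bus: BusRd
[15] P1: store L1 := 66 | P0:I, P1:M(66), P2:I | bus: BusUpgr,Flush
[16] P2: load  L2 | P0:I, P1:I, P2:M(50) | bus: none
[17] P0: store L1 := 34 | P0:M(34), P1:I, P2:I | bus: BusRdX,Flush
[18] P2: store L1 := 92 | P0:I, P1:I, P2:M(92) | bus: BusRdX,Flush
[19] P0: store L1 := 43 | P0:M(43), P1:I, P2:I | bus: BusRdX,Flush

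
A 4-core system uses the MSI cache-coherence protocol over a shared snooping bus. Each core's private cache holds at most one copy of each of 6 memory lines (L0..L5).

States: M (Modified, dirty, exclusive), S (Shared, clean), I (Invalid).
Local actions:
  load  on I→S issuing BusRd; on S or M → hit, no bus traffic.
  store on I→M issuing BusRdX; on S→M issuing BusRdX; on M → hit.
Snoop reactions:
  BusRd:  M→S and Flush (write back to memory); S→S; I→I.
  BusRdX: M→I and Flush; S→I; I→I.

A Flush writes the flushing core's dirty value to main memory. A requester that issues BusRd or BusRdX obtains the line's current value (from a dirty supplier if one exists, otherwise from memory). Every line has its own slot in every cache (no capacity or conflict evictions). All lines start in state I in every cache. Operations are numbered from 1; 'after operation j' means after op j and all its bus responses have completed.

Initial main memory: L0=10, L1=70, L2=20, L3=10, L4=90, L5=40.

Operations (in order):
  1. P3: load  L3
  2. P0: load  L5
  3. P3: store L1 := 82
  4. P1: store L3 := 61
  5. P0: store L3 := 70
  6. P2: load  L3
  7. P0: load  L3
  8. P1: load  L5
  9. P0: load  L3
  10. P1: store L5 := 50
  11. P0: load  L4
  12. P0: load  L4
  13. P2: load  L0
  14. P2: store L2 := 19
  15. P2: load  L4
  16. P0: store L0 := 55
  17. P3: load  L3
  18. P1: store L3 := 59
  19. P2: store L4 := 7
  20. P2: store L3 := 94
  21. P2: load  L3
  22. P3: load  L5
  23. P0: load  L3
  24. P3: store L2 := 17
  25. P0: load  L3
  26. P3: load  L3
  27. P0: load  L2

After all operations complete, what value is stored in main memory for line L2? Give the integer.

step 1: P3: load  L3  ⟶  IIIS  (L3)  txn=BusRd  M[L3]=10
step 2: P0: load  L5  ⟶  SIII  (L5)  txn=BusRd  M[L5]=40
step 3: P3: store L1 := 82  ⟶  IIIM  (L1)  txn=BusRdX  M[L1]=70
step 4: P1: store L3 := 61  ⟶  IMII  (L3)  txn=BusRdX  M[L3]=10
step 5: P0: store L3 := 70  ⟶  MIII  (L3)  txn=BusRdX+Flush  M[L3]=61
step 6: P2: load  L3  ⟶  SISI  (L3)  txn=BusRd+Flush  M[L3]=70
step 7: P0: load  L3  ⟶  SISI  (L3)  txn=∅  M[L3]=70
step 8: P1: load  L5  ⟶  SSII  (L5)  txn=BusRd  M[L5]=40
step 9: P0: load  L3  ⟶  SISI  (L3)  txn=∅  M[L3]=70
step 10: P1: store L5 := 50  ⟶  IMII  (L5)  txn=BusRdX  M[L5]=40
step 11: P0: load  L4  ⟶  SIII  (L4)  txn=BusRd  M[L4]=90
step 12: P0: load  L4  ⟶  SIII  (L4)  txn=∅  M[L4]=90
step 13: P2: load  L0  ⟶  IISI  (L0)  txn=BusRd  M[L0]=10
step 14: P2: store L2 := 19  ⟶  IIMI  (L2)  txn=BusRdX  M[L2]=20
step 15: P2: load  L4  ⟶  SISI  (L4)  txn=BusRd  M[L4]=90
step 16: P0: store L0 := 55  ⟶  MIII  (L0)  txn=BusRdX  M[L0]=10
step 17: P3: load  L3  ⟶  SISS  (L3)  txn=BusRd  M[L3]=70
step 18: P1: store L3 := 59  ⟶  IMII  (L3)  txn=BusRdX  M[L3]=70
step 19: P2: store L4 := 7  ⟶  IIMI  (L4)  txn=BusRdX  M[L4]=90
step 20: P2: store L3 := 94  ⟶  IIMI  (L3)  txn=BusRdX+Flush  M[L3]=59
step 21: P2: load  L3  ⟶  IIMI  (L3)  txn=∅  M[L3]=59
step 22: P3: load  L5  ⟶  ISIS  (L5)  txn=BusRd+Flush  M[L5]=50
step 23: P0: load  L3  ⟶  SISI  (L3)  txn=BusRd+Flush  M[L3]=94
step 24: P3: store L2 := 17  ⟶  IIIM  (L2)  txn=BusRdX+Flush  M[L2]=19
step 25: P0: load  L3  ⟶  SISI  (L3)  txn=∅  M[L3]=94
step 26: P3: load  L3  ⟶  SISS  (L3)  txn=BusRd  M[L3]=94
step 27: P0: load  L2  ⟶  SIIS  (L2)  txn=BusRd+Flush  M[L2]=17

memory[L2] = 17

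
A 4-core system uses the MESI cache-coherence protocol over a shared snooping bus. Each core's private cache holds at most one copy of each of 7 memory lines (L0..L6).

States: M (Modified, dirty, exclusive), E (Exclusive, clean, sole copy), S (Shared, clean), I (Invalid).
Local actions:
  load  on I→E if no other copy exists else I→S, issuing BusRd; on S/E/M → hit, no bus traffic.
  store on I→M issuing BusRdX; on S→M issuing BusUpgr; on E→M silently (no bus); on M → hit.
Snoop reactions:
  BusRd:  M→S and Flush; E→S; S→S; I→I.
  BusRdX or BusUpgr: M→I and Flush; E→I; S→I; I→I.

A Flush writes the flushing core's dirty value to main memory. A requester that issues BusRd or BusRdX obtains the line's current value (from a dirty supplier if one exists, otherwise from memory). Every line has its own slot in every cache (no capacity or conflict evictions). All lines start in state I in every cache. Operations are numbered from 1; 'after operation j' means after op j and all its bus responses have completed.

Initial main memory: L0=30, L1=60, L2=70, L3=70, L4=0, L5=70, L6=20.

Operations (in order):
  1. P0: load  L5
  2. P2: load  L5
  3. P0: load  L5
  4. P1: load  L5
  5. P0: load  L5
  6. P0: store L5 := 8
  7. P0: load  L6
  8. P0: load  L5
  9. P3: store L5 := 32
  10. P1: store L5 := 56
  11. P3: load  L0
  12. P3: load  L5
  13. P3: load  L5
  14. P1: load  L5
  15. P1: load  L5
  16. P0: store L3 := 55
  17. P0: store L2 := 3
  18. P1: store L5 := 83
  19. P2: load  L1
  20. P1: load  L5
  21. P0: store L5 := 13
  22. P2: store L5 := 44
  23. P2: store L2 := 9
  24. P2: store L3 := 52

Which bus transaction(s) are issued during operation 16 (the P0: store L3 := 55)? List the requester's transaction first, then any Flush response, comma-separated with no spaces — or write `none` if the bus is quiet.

[1] P0: load  L5 | P0:E(70), P1:I, P2:I, P3:I | bus: BusRd
[2] P2: load  L5 | P0:S(70), P1:I, P2:S(70), P3:I | bus: BusRd
[3] P0: load  L5 | P0:S(70), P1:I, P2:S(70), P3:I | bus: none
[4] P1: load  L5 | P0:S(70), P1:S(70), P2:S(70), P3:I | bus: BusRd
[5] P0: load  L5 | P0:S(70), P1:S(70), P2:S(70), P3:I | bus: none
[6] P0: store L5 := 8 | P0:M(8), P1:I, P2:I, P3:I | bus: BusUpgr
[7] P0: load  L6 | P0:E(20), P1:I, P2:I, P3:I | bus: BusRd
[8] P0: load  L5 | P0:M(8), P1:I, P2:I, P3:I | bus: none
[9] P3: store L5 := 32 | P0:I, P1:I, P2:I, P3:M(32) | bus: BusRdX,Flush
[10] P1: store L5 := 56 | P0:I, P1:M(56), P2:I, P3:I | bus: BusRdX,Flush
[11] P3: load  L0 | P0:I, P1:I, P2:I, P3:E(30) | bus: BusRd
[12] P3: load  L5 | P0:I, P1:S(56), P2:I, P3:S(56) | bus: BusRd,Flush
[13] P3: load  L5 | P0:I, P1:S(56), P2:I, P3:S(56) | bus: none
[14] P1: load  L5 | P0:I, P1:S(56), P2:I, P3:S(56) | bus: none
[15] P1: load  L5 | P0:I, P1:S(56), P2:I, P3:S(56) | bus: none
[16] P0: store L3 := 55 | P0:M(55), P1:I, P2:I, P3:I | bus: BusRdX
[17] P0: store L2 := 3 | P0:M(3), P1:I, P2:I, P3:I | bus: BusRdX
[18] P1: store L5 := 83 | P0:I, P1:M(83), P2:I, P3:I | bus: BusUpgr
[19] P2: load  L1 | P0:I, P1:I, P2:E(60), P3:I | bus: BusRd
[20] P1: load  L5 | P0:I, P1:M(83), P2:I, P3:I | bus: none
[21] P0: store L5 := 13 | P0:M(13), P1:I, P2:I, P3:I | bus: BusRdX,Flush
[22] P2: store L5 := 44 | P0:I, P1:I, P2:M(44), P3:I | bus: BusRdX,Flush
[23] P2: store L2 := 9 | P0:I, P1:I, P2:M(9), P3:I | bus: BusRdX,Flush
[24] P2: store L3 := 52 | P0:I, P1:I, P2:M(52), P3:I | bus: BusRdX,Flush

bus = BusRdX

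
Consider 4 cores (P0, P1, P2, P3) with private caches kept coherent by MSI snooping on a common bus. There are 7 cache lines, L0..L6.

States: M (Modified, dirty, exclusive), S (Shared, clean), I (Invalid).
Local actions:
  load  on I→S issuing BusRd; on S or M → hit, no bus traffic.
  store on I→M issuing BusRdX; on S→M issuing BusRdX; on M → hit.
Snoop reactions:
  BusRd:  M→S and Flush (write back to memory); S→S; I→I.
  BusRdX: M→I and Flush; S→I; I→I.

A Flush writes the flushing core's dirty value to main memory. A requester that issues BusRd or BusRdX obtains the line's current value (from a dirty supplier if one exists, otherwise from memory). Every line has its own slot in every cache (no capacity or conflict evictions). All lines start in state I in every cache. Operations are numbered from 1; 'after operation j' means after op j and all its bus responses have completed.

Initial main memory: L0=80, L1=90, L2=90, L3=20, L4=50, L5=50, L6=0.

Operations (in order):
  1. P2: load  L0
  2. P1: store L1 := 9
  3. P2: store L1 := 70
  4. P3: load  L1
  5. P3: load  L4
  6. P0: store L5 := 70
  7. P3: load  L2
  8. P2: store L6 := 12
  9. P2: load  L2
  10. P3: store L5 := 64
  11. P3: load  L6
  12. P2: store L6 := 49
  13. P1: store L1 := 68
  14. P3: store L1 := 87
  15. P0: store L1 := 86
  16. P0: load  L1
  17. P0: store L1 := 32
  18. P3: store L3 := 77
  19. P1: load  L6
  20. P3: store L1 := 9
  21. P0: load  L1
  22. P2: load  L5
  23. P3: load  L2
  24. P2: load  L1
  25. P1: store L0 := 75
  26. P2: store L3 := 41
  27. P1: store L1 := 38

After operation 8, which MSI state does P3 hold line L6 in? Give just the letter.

state = I

1. P2: load  L0  bus=[BusRd]  L0: P0=I P1=I P2=S P3=I  mem[L0]=80
2. P1: store L1 := 9  bus=[BusRdX]  L1: P0=I P1=M P2=I P3=I  mem[L1]=90
3. P2: store L1 := 70  bus=[BusRdX,Flush]  L1: P0=I P1=I P2=M P3=I  mem[L1]=9
4. P3: load  L1  bus=[BusRd,Flush]  L1: P0=I P1=I P2=S P3=S  mem[L1]=70
5. P3: load  L4  bus=[BusRd]  L4: P0=I P1=I P2=I P3=S  mem[L4]=50
6. P0: store L5 := 70  bus=[BusRdX]  L5: P0=M P1=I P2=I P3=I  mem[L5]=50
7. P3: load  L2  bus=[BusRd]  L2: P0=I P1=I P2=I P3=S  mem[L2]=90
8. P2: store L6 := 12  bus=[BusRdX]  L6: P0=I P1=I P2=M P3=I  mem[L6]=0
9. P2: load  L2  bus=[BusRd]  L2: P0=I P1=I P2=S P3=S  mem[L2]=90
10. P3: store L5 := 64  bus=[BusRdX,Flush]  L5: P0=I P1=I P2=I P3=M  mem[L5]=70
11. P3: load  L6  bus=[BusRd,Flush]  L6: P0=I P1=I P2=S P3=S  mem[L6]=12
12. P2: store L6 := 49  bus=[BusRdX]  L6: P0=I P1=I P2=M P3=I  mem[L6]=12
13. P1: store L1 := 68  bus=[BusRdX]  L1: P0=I P1=M P2=I P3=I  mem[L1]=70
14. P3: store L1 := 87  bus=[BusRdX,Flush]  L1: P0=I P1=I P2=I P3=M  mem[L1]=68
15. P0: store L1 := 86  bus=[BusRdX,Flush]  L1: P0=M P1=I P2=I P3=I  mem[L1]=87
16. P0: load  L1  bus=[-]  L1: P0=M P1=I P2=I P3=I  mem[L1]=87
17. P0: store L1 := 32  bus=[-]  L1: P0=M P1=I P2=I P3=I  mem[L1]=87
18. P3: store L3 := 77  bus=[BusRdX]  L3: P0=I P1=I P2=I P3=M  mem[L3]=20
19. P1: load  L6  bus=[BusRd,Flush]  L6: P0=I P1=S P2=S P3=I  mem[L6]=49
20. P3: store L1 := 9  bus=[BusRdX,Flush]  L1: P0=I P1=I P2=I P3=M  mem[L1]=32
21. P0: load  L1  bus=[BusRd,Flush]  L1: P0=S P1=I P2=I P3=S  mem[L1]=9
22. P2: load  L5  bus=[BusRd,Flush]  L5: P0=I P1=I P2=S P3=S  mem[L5]=64
23. P3: load  L2  bus=[-]  L2: P0=I P1=I P2=S P3=S  mem[L2]=90
24. P2: load  L1  bus=[BusRd]  L1: P0=S P1=I P2=S P3=S  mem[L1]=9
25. P1: store L0 := 75  bus=[BusRdX]  L0: P0=I P1=M P2=I P3=I  mem[L0]=80
26. P2: store L3 := 41  bus=[BusRdX,Flush]  L3: P0=I P1=I P2=M P3=I  mem[L3]=77
27. P1: store L1 := 38  bus=[BusRdX]  L1: P0=I P1=M P2=I P3=I  mem[L1]=9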